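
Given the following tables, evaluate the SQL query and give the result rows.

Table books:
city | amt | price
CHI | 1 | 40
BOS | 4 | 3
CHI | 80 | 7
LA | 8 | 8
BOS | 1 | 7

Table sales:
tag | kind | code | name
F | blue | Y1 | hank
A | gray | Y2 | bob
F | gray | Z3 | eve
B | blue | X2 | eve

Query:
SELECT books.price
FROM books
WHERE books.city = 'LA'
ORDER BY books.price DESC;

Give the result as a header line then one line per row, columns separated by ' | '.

After WHERE (1 rows):
books.city | books.amt | books.price
LA | 8 | 8
After SELECT (1 rows):
books.price
8
After ORDER BY (1 rows):
books.price
8

== RESULT ==
books.price
8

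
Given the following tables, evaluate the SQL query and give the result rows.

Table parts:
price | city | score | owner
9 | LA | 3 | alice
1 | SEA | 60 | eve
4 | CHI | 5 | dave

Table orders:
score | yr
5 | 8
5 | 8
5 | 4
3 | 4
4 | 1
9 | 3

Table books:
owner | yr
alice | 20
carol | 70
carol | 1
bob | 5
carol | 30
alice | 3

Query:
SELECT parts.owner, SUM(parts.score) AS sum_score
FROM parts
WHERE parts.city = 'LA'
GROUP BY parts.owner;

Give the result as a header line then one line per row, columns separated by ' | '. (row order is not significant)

== RESULT ==
parts.owner | sum_score
alice | 3

Derivation:
After WHERE (1 rows):
parts.price | parts.city | parts.score | parts.owner
9 | LA | 3 | alice
After GROUP BY (1 rows):
parts.owner | sum_score
alice | 3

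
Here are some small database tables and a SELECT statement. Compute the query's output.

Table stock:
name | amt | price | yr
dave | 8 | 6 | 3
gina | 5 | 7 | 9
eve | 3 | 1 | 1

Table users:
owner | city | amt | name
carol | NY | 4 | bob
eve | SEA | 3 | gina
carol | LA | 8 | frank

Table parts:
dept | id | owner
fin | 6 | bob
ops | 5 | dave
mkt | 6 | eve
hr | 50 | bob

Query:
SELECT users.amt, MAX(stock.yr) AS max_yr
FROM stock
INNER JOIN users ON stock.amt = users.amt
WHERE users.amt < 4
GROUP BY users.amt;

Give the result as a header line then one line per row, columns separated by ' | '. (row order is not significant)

== RESULT ==
users.amt | max_yr
3 | 1

Derivation:
After JOIN users (2 rows):
stock.name | stock.amt | stock.price | stock.yr | users.owner | users.city | users.amt | users.name
dave | 8 | 6 | 3 | carol | LA | 8 | frank
eve | 3 | 1 | 1 | eve | SEA | 3 | gina
After WHERE (1 rows):
stock.name | stock.amt | stock.price | stock.yr | users.owner | users.city | users.amt | users.name
eve | 3 | 1 | 1 | eve | SEA | 3 | gina
After GROUP BY (1 rows):
users.amt | max_yr
3 | 1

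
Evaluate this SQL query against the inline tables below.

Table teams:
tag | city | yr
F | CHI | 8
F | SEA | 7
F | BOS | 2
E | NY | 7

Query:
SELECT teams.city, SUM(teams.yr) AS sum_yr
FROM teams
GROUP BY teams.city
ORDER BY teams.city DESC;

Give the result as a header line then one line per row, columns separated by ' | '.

== RESULT ==
teams.city | sum_yr
SEA | 7
NY | 7
CHI | 8
BOS | 2

Derivation:
After GROUP BY (4 rows):
teams.city | sum_yr
CHI | 8
SEA | 7
BOS | 2
NY | 7
After ORDER BY (4 rows):
teams.city | sum_yr
SEA | 7
NY | 7
CHI | 8
BOS | 2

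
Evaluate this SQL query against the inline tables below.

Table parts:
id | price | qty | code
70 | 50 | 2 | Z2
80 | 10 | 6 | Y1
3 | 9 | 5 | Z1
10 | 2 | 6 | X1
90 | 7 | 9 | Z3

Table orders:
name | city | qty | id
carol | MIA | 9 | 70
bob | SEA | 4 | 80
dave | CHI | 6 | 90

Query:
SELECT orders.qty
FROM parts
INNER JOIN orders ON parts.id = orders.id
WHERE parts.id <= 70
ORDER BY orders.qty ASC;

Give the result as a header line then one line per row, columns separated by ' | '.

== RESULT ==
orders.qty
9

Derivation:
After JOIN orders (3 rows):
parts.id | parts.price | parts.qty | parts.code | orders.name | orders.city | orders.qty | orders.id
70 | 50 | 2 | Z2 | carol | MIA | 9 | 70
80 | 10 | 6 | Y1 | bob | SEA | 4 | 80
90 | 7 | 9 | Z3 | dave | CHI | 6 | 90
After WHERE (1 rows):
parts.id | parts.price | parts.qty | parts.code | orders.name | orders.city | orders.qty | orders.id
70 | 50 | 2 | Z2 | carol | MIA | 9 | 70
After SELECT (1 rows):
orders.qty
9
After ORDER BY (1 rows):
orders.qty
9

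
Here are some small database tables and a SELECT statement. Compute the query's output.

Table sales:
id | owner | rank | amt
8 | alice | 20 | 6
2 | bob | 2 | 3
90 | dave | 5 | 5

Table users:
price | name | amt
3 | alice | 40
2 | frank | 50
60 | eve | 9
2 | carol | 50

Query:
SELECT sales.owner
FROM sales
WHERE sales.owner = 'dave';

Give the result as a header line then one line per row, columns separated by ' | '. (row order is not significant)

After WHERE (1 rows):
sales.id | sales.owner | sales.rank | sales.amt
90 | dave | 5 | 5
After SELECT (1 rows):
sales.owner
dave

== RESULT ==
sales.owner
dave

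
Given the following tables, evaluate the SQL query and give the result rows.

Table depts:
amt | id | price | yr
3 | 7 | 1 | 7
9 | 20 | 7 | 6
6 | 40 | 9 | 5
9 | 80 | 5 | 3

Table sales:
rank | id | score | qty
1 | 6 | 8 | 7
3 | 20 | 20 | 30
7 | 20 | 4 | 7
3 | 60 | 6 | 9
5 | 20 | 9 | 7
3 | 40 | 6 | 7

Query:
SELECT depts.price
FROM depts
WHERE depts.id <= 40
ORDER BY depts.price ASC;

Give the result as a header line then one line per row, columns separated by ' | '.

== RESULT ==
depts.price
1
7
9

Derivation:
After WHERE (3 rows):
depts.amt | depts.id | depts.price | depts.yr
3 | 7 | 1 | 7
9 | 20 | 7 | 6
6 | 40 | 9 | 5
After SELECT (3 rows):
depts.price
1
7
9
After ORDER BY (3 rows):
depts.price
1
7
9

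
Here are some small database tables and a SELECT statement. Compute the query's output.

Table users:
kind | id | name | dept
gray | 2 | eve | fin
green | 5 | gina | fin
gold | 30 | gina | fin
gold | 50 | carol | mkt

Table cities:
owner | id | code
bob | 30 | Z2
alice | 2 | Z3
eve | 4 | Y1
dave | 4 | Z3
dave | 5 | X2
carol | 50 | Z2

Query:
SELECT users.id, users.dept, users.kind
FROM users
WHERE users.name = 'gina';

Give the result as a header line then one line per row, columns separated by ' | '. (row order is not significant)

After WHERE (2 rows):
users.kind | users.id | users.name | users.dept
green | 5 | gina | fin
gold | 30 | gina | fin
After SELECT (2 rows):
users.id | users.dept | users.kind
5 | fin | green
30 | fin | gold

== RESULT ==
users.id | users.dept | users.kind
5 | fin | green
30 | fin | gold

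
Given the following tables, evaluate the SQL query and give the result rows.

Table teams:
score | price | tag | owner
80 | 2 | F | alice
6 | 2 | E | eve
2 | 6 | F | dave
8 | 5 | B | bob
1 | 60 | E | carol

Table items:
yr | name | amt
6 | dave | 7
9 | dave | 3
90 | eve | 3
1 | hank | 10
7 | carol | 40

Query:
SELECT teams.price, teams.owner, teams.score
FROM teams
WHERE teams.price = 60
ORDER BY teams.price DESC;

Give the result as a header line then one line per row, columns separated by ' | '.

After WHERE (1 rows):
teams.score | teams.price | teams.tag | teams.owner
1 | 60 | E | carol
After SELECT (1 rows):
teams.price | teams.owner | teams.score
60 | carol | 1
After ORDER BY (1 rows):
teams.price | teams.owner | teams.score
60 | carol | 1

== RESULT ==
teams.price | teams.owner | teams.score
60 | carol | 1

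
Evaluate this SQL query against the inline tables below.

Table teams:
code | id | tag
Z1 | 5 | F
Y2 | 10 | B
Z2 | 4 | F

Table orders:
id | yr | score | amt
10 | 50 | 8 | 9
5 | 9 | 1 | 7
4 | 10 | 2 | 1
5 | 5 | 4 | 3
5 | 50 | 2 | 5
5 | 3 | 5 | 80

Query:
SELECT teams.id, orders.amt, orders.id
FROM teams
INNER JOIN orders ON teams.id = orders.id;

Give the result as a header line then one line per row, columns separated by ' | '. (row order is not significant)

== RESULT ==
teams.id | orders.amt | orders.id
5 | 7 | 5
5 | 3 | 5
5 | 5 | 5
5 | 80 | 5
10 | 9 | 10
4 | 1 | 4

Derivation:
After JOIN orders (6 rows):
teams.code | teams.id | teams.tag | orders.id | orders.yr | orders.score | orders.amt
Z1 | 5 | F | 5 | 9 | 1 | 7
Z1 | 5 | F | 5 | 5 | 4 | 3
Z1 | 5 | F | 5 | 50 | 2 | 5
Z1 | 5 | F | 5 | 3 | 5 | 80
Y2 | 10 | B | 10 | 50 | 8 | 9
Z2 | 4 | F | 4 | 10 | 2 | 1
After SELECT (6 rows):
teams.id | orders.amt | orders.id
5 | 7 | 5
5 | 3 | 5
5 | 5 | 5
5 | 80 | 5
10 | 9 | 10
4 | 1 | 4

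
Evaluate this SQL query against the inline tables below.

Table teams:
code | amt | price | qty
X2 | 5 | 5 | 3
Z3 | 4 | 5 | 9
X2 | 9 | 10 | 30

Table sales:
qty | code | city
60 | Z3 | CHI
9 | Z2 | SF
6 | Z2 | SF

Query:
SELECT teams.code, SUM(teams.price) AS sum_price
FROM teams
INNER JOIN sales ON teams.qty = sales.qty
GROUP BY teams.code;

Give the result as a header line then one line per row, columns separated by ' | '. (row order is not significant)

After JOIN sales (1 rows):
teams.code | teams.amt | teams.price | teams.qty | sales.qty | sales.code | sales.city
Z3 | 4 | 5 | 9 | 9 | Z2 | SF
After GROUP BY (1 rows):
teams.code | sum_price
Z3 | 5

== RESULT ==
teams.code | sum_price
Z3 | 5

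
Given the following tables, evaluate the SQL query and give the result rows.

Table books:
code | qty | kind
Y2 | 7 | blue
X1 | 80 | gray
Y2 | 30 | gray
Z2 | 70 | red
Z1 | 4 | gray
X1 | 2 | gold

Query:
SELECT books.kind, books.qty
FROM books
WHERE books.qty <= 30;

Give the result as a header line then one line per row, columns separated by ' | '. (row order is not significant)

== RESULT ==
books.kind | books.qty
blue | 7
gray | 30
gray | 4
gold | 2

Derivation:
After WHERE (4 rows):
books.code | books.qty | books.kind
Y2 | 7 | blue
Y2 | 30 | gray
Z1 | 4 | gray
X1 | 2 | gold
After SELECT (4 rows):
books.kind | books.qty
blue | 7
gray | 30
gray | 4
gold | 2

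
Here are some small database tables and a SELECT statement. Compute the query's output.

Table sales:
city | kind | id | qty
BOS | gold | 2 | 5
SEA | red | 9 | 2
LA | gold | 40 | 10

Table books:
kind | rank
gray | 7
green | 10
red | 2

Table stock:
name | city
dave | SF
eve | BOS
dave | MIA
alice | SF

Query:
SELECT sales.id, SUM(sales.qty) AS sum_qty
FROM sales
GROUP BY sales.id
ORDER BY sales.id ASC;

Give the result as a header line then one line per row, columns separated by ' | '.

After GROUP BY (3 rows):
sales.id | sum_qty
2 | 5
9 | 2
40 | 10
After ORDER BY (3 rows):
sales.id | sum_qty
2 | 5
9 | 2
40 | 10

== RESULT ==
sales.id | sum_qty
2 | 5
9 | 2
40 | 10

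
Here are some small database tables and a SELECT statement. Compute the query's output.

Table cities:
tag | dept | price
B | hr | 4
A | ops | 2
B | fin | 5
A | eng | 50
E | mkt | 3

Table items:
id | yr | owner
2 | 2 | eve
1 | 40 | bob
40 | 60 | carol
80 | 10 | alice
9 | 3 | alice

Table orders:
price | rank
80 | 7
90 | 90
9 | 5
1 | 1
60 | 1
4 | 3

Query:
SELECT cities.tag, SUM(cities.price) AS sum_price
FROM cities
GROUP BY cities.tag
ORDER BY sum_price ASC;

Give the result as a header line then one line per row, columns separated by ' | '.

After GROUP BY (3 rows):
cities.tag | sum_price
B | 9
A | 52
E | 3
After ORDER BY (3 rows):
cities.tag | sum_price
E | 3
B | 9
A | 52

== RESULT ==
cities.tag | sum_price
E | 3
B | 9
A | 52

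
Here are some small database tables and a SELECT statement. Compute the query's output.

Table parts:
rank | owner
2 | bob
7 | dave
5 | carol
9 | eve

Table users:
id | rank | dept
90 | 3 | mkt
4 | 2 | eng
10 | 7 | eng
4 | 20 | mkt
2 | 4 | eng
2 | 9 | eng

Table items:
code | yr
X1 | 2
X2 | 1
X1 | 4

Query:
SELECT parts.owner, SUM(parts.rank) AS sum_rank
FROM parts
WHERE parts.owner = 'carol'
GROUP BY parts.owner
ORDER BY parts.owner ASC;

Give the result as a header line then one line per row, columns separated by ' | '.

== RESULT ==
parts.owner | sum_rank
carol | 5

Derivation:
After WHERE (1 rows):
parts.rank | parts.owner
5 | carol
After GROUP BY (1 rows):
parts.owner | sum_rank
carol | 5
After ORDER BY (1 rows):
parts.owner | sum_rank
carol | 5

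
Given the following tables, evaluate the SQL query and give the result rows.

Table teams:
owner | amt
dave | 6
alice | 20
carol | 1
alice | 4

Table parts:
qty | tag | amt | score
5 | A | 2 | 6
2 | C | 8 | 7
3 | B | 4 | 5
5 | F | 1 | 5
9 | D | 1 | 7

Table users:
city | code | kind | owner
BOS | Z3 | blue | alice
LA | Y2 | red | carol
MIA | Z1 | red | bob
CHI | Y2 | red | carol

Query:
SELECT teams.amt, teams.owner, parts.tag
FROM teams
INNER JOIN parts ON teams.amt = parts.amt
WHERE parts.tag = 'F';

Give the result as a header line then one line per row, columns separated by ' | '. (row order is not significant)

After JOIN parts (3 rows):
teams.owner | teams.amt | parts.qty | parts.tag | parts.amt | parts.score
carol | 1 | 5 | F | 1 | 5
carol | 1 | 9 | D | 1 | 7
alice | 4 | 3 | B | 4 | 5
After WHERE (1 rows):
teams.owner | teams.amt | parts.qty | parts.tag | parts.amt | parts.score
carol | 1 | 5 | F | 1 | 5
After SELECT (1 rows):
teams.amt | teams.owner | parts.tag
1 | carol | F

== RESULT ==
teams.amt | teams.owner | parts.tag
1 | carol | F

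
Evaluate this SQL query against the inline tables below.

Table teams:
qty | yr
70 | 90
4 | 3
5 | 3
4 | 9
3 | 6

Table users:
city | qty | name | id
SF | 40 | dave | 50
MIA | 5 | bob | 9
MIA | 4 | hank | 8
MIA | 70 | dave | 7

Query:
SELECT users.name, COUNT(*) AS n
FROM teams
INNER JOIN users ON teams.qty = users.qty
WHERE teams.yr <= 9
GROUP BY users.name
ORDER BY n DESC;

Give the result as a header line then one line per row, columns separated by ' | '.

After JOIN users (4 rows):
teams.qty | teams.yr | users.city | users.qty | users.name | users.id
70 | 90 | MIA | 70 | dave | 7
4 | 3 | MIA | 4 | hank | 8
5 | 3 | MIA | 5 | bob | 9
4 | 9 | MIA | 4 | hank | 8
After WHERE (3 rows):
teams.qty | teams.yr | users.city | users.qty | users.name | users.id
4 | 3 | MIA | 4 | hank | 8
5 | 3 | MIA | 5 | bob | 9
4 | 9 | MIA | 4 | hank | 8
After GROUP BY (2 rows):
users.name | n
hank | 2
bob | 1
After ORDER BY (2 rows):
users.name | n
hank | 2
bob | 1

== RESULT ==
users.name | n
hank | 2
bob | 1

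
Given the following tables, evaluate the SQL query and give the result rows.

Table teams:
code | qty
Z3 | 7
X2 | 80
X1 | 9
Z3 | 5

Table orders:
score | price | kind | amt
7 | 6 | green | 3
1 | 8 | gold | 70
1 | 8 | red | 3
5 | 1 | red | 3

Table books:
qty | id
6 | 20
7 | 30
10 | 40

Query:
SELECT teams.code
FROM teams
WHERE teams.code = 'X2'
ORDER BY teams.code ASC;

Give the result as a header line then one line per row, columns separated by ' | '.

== RESULT ==
teams.code
X2

Derivation:
After WHERE (1 rows):
teams.code | teams.qty
X2 | 80
After SELECT (1 rows):
teams.code
X2
After ORDER BY (1 rows):
teams.code
X2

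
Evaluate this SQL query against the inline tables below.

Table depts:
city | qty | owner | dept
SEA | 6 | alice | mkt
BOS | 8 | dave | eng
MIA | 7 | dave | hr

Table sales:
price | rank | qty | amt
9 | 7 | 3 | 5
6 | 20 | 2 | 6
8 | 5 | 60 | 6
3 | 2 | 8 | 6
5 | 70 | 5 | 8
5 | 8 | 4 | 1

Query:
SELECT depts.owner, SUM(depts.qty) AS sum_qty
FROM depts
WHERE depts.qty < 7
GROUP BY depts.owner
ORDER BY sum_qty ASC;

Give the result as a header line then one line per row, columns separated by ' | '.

== RESULT ==
depts.owner | sum_qty
alice | 6

Derivation:
After WHERE (1 rows):
depts.city | depts.qty | depts.owner | depts.dept
SEA | 6 | alice | mkt
After GROUP BY (1 rows):
depts.owner | sum_qty
alice | 6
After ORDER BY (1 rows):
depts.owner | sum_qty
alice | 6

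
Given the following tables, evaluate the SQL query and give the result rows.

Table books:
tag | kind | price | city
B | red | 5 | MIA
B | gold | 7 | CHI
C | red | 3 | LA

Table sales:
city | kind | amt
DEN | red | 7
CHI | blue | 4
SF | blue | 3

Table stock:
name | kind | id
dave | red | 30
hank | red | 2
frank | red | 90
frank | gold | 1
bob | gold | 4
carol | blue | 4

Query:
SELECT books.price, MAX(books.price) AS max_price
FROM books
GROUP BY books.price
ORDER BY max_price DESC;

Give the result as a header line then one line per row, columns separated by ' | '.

== RESULT ==
books.price | max_price
7 | 7
5 | 5
3 | 3

Derivation:
After GROUP BY (3 rows):
books.price | max_price
5 | 5
7 | 7
3 | 3
After ORDER BY (3 rows):
books.price | max_price
7 | 7
5 | 5
3 | 3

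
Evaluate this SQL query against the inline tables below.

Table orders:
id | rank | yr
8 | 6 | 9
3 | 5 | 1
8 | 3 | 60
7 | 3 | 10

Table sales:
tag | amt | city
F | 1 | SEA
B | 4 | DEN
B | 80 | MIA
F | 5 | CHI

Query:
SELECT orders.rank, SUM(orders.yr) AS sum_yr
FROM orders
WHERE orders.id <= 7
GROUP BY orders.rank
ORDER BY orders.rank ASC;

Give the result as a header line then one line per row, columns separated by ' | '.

== RESULT ==
orders.rank | sum_yr
3 | 10
5 | 1

Derivation:
After WHERE (2 rows):
orders.id | orders.rank | orders.yr
3 | 5 | 1
7 | 3 | 10
After GROUP BY (2 rows):
orders.rank | sum_yr
5 | 1
3 | 10
After ORDER BY (2 rows):
orders.rank | sum_yr
3 | 10
5 | 1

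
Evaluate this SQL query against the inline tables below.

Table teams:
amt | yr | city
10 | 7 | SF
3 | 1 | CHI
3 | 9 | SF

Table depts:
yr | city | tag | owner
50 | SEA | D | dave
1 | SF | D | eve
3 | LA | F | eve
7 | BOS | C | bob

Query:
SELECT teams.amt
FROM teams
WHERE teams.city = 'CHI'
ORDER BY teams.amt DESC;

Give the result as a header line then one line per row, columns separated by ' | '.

After WHERE (1 rows):
teams.amt | teams.yr | teams.city
3 | 1 | CHI
After SELECT (1 rows):
teams.amt
3
After ORDER BY (1 rows):
teams.amt
3

== RESULT ==
teams.amt
3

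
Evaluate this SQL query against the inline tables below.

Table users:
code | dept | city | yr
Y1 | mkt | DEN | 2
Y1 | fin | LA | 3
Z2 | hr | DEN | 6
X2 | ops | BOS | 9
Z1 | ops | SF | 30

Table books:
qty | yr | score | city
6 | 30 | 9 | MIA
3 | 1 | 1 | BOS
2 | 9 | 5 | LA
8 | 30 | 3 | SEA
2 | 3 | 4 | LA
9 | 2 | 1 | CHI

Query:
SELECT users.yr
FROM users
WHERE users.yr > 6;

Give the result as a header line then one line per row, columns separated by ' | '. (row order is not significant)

After WHERE (2 rows):
users.code | users.dept | users.city | users.yr
X2 | ops | BOS | 9
Z1 | ops | SF | 30
After SELECT (2 rows):
users.yr
9
30

== RESULT ==
users.yr
9
30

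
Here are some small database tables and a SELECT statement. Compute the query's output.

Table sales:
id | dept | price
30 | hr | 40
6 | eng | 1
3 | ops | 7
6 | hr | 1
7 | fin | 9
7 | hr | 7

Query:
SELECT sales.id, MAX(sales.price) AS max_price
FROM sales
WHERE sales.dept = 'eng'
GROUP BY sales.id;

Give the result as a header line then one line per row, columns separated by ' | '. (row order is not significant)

== RESULT ==
sales.id | max_price
6 | 1

Derivation:
After WHERE (1 rows):
sales.id | sales.dept | sales.price
6 | eng | 1
After GROUP BY (1 rows):
sales.id | max_price
6 | 1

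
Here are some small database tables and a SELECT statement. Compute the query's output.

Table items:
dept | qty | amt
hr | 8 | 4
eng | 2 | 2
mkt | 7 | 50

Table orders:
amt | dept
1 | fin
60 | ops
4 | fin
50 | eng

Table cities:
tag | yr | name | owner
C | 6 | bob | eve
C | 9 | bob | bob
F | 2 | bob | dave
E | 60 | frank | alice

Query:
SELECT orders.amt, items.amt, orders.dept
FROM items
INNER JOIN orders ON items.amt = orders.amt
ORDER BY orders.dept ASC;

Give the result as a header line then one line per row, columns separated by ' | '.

After JOIN orders (2 rows):
items.dept | items.qty | items.amt | orders.amt | orders.dept
hr | 8 | 4 | 4 | fin
mkt | 7 | 50 | 50 | eng
After SELECT (2 rows):
orders.amt | items.amt | orders.dept
4 | 4 | fin
50 | 50 | eng
After ORDER BY (2 rows):
orders.amt | items.amt | orders.dept
50 | 50 | eng
4 | 4 | fin

== RESULT ==
orders.amt | items.amt | orders.dept
50 | 50 | eng
4 | 4 | fin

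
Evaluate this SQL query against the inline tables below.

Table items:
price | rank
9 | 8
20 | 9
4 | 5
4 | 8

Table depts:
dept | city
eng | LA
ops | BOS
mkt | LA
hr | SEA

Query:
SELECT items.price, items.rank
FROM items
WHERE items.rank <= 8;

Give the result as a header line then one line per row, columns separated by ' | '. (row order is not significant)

== RESULT ==
items.price | items.rank
9 | 8
4 | 5
4 | 8

Derivation:
After WHERE (3 rows):
items.price | items.rank
9 | 8
4 | 5
4 | 8
After SELECT (3 rows):
items.price | items.rank
9 | 8
4 | 5
4 | 8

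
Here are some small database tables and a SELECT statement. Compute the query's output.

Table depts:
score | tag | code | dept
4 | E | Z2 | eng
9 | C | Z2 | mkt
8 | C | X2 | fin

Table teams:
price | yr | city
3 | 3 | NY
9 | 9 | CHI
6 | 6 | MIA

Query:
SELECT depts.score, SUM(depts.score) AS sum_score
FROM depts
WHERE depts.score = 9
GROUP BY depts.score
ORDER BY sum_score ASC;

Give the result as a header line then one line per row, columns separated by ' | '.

== RESULT ==
depts.score | sum_score
9 | 9

Derivation:
After WHERE (1 rows):
depts.score | depts.tag | depts.code | depts.dept
9 | C | Z2 | mkt
After GROUP BY (1 rows):
depts.score | sum_score
9 | 9
After ORDER BY (1 rows):
depts.score | sum_score
9 | 9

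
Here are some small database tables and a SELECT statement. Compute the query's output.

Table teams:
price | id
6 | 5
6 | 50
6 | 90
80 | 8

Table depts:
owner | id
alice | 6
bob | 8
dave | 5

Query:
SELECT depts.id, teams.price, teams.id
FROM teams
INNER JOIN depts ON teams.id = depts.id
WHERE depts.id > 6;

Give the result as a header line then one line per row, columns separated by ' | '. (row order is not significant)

After JOIN depts (2 rows):
teams.price | teams.id | depts.owner | depts.id
6 | 5 | dave | 5
80 | 8 | bob | 8
After WHERE (1 rows):
teams.price | teams.id | depts.owner | depts.id
80 | 8 | bob | 8
After SELECT (1 rows):
depts.id | teams.price | teams.id
8 | 80 | 8

== RESULT ==
depts.id | teams.price | teams.id
8 | 80 | 8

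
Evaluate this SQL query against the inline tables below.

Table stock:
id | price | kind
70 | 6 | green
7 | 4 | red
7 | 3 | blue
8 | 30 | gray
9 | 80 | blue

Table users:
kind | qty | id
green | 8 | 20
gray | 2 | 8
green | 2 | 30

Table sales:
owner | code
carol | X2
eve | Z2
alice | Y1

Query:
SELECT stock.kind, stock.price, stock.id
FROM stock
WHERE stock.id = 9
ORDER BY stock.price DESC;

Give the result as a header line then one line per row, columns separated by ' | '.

== RESULT ==
stock.kind | stock.price | stock.id
blue | 80 | 9

Derivation:
After WHERE (1 rows):
stock.id | stock.price | stock.kind
9 | 80 | blue
After SELECT (1 rows):
stock.kind | stock.price | stock.id
blue | 80 | 9
After ORDER BY (1 rows):
stock.kind | stock.price | stock.id
blue | 80 | 9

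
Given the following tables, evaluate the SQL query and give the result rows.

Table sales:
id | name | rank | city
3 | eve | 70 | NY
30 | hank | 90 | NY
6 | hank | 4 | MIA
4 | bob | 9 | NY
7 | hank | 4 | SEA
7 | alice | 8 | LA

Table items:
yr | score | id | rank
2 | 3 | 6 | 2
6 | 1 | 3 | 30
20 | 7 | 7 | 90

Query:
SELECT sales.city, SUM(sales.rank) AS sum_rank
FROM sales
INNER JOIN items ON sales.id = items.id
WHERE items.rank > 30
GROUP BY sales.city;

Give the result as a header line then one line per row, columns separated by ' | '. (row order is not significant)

== RESULT ==
sales.city | sum_rank
SEA | 4
LA | 8

Derivation:
After JOIN items (4 rows):
sales.id | sales.name | sales.rank | sales.city | items.yr | items.score | items.id | items.rank
3 | eve | 70 | NY | 6 | 1 | 3 | 30
6 | hank | 4 | MIA | 2 | 3 | 6 | 2
7 | hank | 4 | SEA | 20 | 7 | 7 | 90
7 | alice | 8 | LA | 20 | 7 | 7 | 90
After WHERE (2 rows):
sales.id | sales.name | sales.rank | sales.city | items.yr | items.score | items.id | items.rank
7 | hank | 4 | SEA | 20 | 7 | 7 | 90
7 | alice | 8 | LA | 20 | 7 | 7 | 90
After GROUP BY (2 rows):
sales.city | sum_rank
SEA | 4
LA | 8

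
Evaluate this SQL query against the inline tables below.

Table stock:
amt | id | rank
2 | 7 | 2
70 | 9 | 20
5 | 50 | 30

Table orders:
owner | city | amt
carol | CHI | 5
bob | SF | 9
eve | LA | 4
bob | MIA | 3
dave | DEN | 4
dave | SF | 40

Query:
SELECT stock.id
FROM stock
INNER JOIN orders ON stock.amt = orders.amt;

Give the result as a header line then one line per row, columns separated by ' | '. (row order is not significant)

After JOIN orders (1 rows):
stock.amt | stock.id | stock.rank | orders.owner | orders.city | orders.amt
5 | 50 | 30 | carol | CHI | 5
After SELECT (1 rows):
stock.id
50

== RESULT ==
stock.id
50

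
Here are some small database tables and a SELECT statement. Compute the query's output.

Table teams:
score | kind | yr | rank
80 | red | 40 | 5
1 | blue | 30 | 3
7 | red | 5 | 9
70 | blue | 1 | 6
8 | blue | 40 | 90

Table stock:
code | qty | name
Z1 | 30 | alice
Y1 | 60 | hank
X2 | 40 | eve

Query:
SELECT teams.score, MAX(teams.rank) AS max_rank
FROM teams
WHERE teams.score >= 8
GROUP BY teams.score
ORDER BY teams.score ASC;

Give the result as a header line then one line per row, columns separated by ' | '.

== RESULT ==
teams.score | max_rank
8 | 90
70 | 6
80 | 5

Derivation:
After WHERE (3 rows):
teams.score | teams.kind | teams.yr | teams.rank
80 | red | 40 | 5
70 | blue | 1 | 6
8 | blue | 40 | 90
After GROUP BY (3 rows):
teams.score | max_rank
80 | 5
70 | 6
8 | 90
After ORDER BY (3 rows):
teams.score | max_rank
8 | 90
70 | 6
80 | 5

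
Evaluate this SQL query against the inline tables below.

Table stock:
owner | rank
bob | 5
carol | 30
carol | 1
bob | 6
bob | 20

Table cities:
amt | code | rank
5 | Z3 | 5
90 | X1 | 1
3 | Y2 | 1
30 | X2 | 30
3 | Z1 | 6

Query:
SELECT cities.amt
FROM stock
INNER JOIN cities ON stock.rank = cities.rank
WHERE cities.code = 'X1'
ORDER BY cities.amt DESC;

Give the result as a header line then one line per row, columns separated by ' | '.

After JOIN cities (5 rows):
stock.owner | stock.rank | cities.amt | cities.code | cities.rank
bob | 5 | 5 | Z3 | 5
carol | 30 | 30 | X2 | 30
carol | 1 | 90 | X1 | 1
carol | 1 | 3 | Y2 | 1
bob | 6 | 3 | Z1 | 6
After WHERE (1 rows):
stock.owner | stock.rank | cities.amt | cities.code | cities.rank
carol | 1 | 90 | X1 | 1
After SELECT (1 rows):
cities.amt
90
After ORDER BY (1 rows):
cities.amt
90

== RESULT ==
cities.amt
90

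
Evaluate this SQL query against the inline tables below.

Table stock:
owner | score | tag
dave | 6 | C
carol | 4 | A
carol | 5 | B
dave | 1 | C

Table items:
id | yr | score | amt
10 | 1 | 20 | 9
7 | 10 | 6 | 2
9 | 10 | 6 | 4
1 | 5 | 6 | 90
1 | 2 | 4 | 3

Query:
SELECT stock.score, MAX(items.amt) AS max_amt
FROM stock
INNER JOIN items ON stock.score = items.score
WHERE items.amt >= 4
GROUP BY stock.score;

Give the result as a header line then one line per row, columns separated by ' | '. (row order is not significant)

After JOIN items (4 rows):
stock.owner | stock.score | stock.tag | items.id | items.yr | items.score | items.amt
dave | 6 | C | 7 | 10 | 6 | 2
dave | 6 | C | 9 | 10 | 6 | 4
dave | 6 | C | 1 | 5 | 6 | 90
carol | 4 | A | 1 | 2 | 4 | 3
After WHERE (2 rows):
stock.owner | stock.score | stock.tag | items.id | items.yr | items.score | items.amt
dave | 6 | C | 9 | 10 | 6 | 4
dave | 6 | C | 1 | 5 | 6 | 90
After GROUP BY (1 rows):
stock.score | max_amt
6 | 90

== RESULT ==
stock.score | max_amt
6 | 90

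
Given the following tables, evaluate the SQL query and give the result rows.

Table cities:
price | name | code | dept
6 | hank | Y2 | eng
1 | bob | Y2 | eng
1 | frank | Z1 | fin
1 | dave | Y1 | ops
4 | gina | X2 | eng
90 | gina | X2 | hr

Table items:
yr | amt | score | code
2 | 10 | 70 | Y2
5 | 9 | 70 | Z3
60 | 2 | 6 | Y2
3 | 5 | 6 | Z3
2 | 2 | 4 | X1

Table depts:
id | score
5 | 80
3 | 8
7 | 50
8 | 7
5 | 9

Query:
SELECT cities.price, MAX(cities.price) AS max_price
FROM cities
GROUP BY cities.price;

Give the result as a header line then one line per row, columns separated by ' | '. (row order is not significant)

After GROUP BY (4 rows):
cities.price | max_price
6 | 6
1 | 1
4 | 4
90 | 90

== RESULT ==
cities.price | max_price
6 | 6
1 | 1
4 | 4
90 | 90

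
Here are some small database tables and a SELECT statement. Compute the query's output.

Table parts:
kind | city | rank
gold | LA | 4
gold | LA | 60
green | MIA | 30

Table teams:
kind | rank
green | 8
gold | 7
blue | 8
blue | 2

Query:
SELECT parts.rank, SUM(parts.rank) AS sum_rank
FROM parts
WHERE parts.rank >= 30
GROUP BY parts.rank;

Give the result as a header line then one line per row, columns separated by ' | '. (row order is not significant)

After WHERE (2 rows):
parts.kind | parts.city | parts.rank
gold | LA | 60
green | MIA | 30
After GROUP BY (2 rows):
parts.rank | sum_rank
60 | 60
30 | 30

== RESULT ==
parts.rank | sum_rank
60 | 60
30 | 30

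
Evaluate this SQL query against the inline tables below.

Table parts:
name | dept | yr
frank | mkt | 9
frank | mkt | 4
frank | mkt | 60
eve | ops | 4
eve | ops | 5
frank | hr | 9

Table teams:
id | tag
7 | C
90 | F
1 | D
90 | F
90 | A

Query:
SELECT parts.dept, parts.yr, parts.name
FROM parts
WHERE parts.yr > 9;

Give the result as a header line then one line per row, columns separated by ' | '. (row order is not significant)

After WHERE (1 rows):
parts.name | parts.dept | parts.yr
frank | mkt | 60
After SELECT (1 rows):
parts.dept | parts.yr | parts.name
mkt | 60 | frank

== RESULT ==
parts.dept | parts.yr | parts.name
mkt | 60 | frank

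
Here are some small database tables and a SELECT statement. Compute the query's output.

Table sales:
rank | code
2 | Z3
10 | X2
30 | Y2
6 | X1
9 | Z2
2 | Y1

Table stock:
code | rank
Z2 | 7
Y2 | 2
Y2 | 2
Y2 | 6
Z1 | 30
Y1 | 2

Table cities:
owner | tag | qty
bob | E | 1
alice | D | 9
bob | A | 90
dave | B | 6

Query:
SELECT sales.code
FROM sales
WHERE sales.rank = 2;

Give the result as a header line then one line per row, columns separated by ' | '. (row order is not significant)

== RESULT ==
sales.code
Z3
Y1

Derivation:
After WHERE (2 rows):
sales.rank | sales.code
2 | Z3
2 | Y1
After SELECT (2 rows):
sales.code
Z3
Y1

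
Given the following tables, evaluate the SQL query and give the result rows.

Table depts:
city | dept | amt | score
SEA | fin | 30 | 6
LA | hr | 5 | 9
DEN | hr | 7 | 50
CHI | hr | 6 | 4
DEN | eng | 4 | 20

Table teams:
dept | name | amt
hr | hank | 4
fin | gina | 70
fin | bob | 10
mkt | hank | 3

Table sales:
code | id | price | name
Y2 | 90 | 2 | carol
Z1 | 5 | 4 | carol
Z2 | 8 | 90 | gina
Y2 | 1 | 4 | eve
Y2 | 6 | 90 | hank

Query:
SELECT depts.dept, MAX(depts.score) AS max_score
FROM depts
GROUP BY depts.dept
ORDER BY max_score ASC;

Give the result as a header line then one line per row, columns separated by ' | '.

After GROUP BY (3 rows):
depts.dept | max_score
fin | 6
hr | 50
eng | 20
After ORDER BY (3 rows):
depts.dept | max_score
fin | 6
eng | 20
hr | 50

== RESULT ==
depts.dept | max_score
fin | 6
eng | 20
hr | 50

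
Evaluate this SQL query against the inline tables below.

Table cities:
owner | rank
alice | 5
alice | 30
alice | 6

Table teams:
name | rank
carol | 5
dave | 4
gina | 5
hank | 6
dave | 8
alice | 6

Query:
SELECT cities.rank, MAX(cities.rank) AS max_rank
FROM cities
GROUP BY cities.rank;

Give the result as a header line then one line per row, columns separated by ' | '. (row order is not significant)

After GROUP BY (3 rows):
cities.rank | max_rank
5 | 5
30 | 30
6 | 6

== RESULT ==
cities.rank | max_rank
5 | 5
30 | 30
6 | 6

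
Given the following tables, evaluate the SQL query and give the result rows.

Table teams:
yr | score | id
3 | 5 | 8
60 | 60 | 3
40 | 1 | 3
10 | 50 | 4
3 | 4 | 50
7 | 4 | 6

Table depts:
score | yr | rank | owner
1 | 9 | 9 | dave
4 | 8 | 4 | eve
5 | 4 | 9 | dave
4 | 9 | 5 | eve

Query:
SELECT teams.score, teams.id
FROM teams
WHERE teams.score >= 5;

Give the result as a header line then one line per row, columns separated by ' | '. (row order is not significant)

After WHERE (3 rows):
teams.yr | teams.score | teams.id
3 | 5 | 8
60 | 60 | 3
10 | 50 | 4
After SELECT (3 rows):
teams.score | teams.id
5 | 8
60 | 3
50 | 4

== RESULT ==
teams.score | teams.id
5 | 8
60 | 3
50 | 4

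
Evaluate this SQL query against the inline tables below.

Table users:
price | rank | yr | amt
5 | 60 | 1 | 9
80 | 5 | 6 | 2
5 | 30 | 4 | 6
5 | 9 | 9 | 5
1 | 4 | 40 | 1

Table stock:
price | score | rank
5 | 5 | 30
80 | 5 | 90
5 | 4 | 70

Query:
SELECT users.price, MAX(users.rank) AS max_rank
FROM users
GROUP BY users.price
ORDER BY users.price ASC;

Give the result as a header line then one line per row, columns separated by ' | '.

After GROUP BY (3 rows):
users.price | max_rank
5 | 60
80 | 5
1 | 4
After ORDER BY (3 rows):
users.price | max_rank
1 | 4
5 | 60
80 | 5

== RESULT ==
users.price | max_rank
1 | 4
5 | 60
80 | 5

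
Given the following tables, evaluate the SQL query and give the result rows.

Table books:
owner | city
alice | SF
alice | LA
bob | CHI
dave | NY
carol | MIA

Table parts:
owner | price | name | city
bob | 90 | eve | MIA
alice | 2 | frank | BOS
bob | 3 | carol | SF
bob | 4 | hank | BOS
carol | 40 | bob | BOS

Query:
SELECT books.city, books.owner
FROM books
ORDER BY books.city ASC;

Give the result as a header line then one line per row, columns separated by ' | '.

== RESULT ==
books.city | books.owner
CHI | bob
LA | alice
MIA | carol
NY | dave
SF | alice

Derivation:
After SELECT (5 rows):
books.city | books.owner
SF | alice
LA | alice
CHI | bob
NY | dave
MIA | carol
After ORDER BY (5 rows):
books.city | books.owner
CHI | bob
LA | alice
MIA | carol
NY | dave
SF | alice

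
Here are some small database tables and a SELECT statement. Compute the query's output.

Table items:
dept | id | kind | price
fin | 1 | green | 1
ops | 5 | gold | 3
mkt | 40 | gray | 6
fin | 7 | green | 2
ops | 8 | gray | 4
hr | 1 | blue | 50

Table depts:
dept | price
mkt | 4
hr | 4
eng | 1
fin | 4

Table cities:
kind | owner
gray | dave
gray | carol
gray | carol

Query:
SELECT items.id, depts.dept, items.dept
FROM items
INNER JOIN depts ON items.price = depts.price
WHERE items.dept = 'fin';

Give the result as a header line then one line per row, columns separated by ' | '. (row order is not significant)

After JOIN depts (4 rows):
items.dept | items.id | items.kind | items.price | depts.dept | depts.price
fin | 1 | green | 1 | eng | 1
ops | 8 | gray | 4 | mkt | 4
ops | 8 | gray | 4 | hr | 4
ops | 8 | gray | 4 | fin | 4
After WHERE (1 rows):
items.dept | items.id | items.kind | items.price | depts.dept | depts.price
fin | 1 | green | 1 | eng | 1
After SELECT (1 rows):
items.id | depts.dept | items.dept
1 | eng | fin

== RESULT ==
items.id | depts.dept | items.dept
1 | eng | fin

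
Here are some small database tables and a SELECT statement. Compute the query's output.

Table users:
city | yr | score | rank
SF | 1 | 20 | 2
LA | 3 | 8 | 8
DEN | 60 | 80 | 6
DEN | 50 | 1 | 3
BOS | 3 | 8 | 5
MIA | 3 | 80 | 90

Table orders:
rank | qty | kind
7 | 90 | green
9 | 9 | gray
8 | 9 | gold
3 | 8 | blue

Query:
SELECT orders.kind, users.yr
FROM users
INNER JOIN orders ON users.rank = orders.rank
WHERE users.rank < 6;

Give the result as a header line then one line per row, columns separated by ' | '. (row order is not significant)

== RESULT ==
orders.kind | users.yr
blue | 50

Derivation:
After JOIN orders (2 rows):
users.city | users.yr | users.score | users.rank | orders.rank | orders.qty | orders.kind
LA | 3 | 8 | 8 | 8 | 9 | gold
DEN | 50 | 1 | 3 | 3 | 8 | blue
After WHERE (1 rows):
users.city | users.yr | users.score | users.rank | orders.rank | orders.qty | orders.kind
DEN | 50 | 1 | 3 | 3 | 8 | blue
After SELECT (1 rows):
orders.kind | users.yr
blue | 50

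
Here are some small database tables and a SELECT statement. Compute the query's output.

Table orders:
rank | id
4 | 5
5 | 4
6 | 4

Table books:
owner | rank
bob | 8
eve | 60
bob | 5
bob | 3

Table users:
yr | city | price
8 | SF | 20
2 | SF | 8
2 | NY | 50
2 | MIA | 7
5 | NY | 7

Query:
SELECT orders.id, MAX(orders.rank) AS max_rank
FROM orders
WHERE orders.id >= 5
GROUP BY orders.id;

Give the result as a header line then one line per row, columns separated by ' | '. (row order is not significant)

After WHERE (1 rows):
orders.rank | orders.id
4 | 5
After GROUP BY (1 rows):
orders.id | max_rank
5 | 4

== RESULT ==
orders.id | max_rank
5 | 4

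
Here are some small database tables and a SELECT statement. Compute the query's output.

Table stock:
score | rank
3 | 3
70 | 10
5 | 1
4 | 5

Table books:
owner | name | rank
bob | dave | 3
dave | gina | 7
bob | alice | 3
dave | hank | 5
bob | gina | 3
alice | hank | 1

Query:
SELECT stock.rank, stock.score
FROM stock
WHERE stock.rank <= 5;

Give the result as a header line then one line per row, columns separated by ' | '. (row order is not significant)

== RESULT ==
stock.rank | stock.score
3 | 3
1 | 5
5 | 4

Derivation:
After WHERE (3 rows):
stock.score | stock.rank
3 | 3
5 | 1
4 | 5
After SELECT (3 rows):
stock.rank | stock.score
3 | 3
1 | 5
5 | 4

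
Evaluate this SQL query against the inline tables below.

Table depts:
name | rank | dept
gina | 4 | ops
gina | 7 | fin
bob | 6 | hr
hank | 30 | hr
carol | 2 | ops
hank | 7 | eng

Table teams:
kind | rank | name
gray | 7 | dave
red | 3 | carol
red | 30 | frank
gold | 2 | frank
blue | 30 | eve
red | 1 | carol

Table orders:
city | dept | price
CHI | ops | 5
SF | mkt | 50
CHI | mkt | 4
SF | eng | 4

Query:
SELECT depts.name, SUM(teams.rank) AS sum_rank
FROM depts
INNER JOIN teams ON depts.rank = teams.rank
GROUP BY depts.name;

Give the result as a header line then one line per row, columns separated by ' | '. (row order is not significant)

== RESULT ==
depts.name | sum_rank
gina | 7
hank | 67
carol | 2

Derivation:
After JOIN teams (5 rows):
depts.name | depts.rank | depts.dept | teams.kind | teams.rank | teams.name
gina | 7 | fin | gray | 7 | dave
hank | 30 | hr | red | 30 | frank
hank | 30 | hr | blue | 30 | eve
carol | 2 | ops | gold | 2 | frank
hank | 7 | eng | gray | 7 | dave
After GROUP BY (3 rows):
depts.name | sum_rank
gina | 7
hank | 67
carol | 2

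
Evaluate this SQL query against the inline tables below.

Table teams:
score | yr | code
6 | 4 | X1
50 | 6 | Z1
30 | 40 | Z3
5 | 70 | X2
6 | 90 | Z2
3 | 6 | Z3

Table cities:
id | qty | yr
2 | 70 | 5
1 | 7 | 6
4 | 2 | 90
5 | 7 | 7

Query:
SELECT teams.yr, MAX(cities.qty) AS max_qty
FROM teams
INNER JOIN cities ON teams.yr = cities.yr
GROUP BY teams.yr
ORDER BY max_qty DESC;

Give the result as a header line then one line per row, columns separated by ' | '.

After JOIN cities (3 rows):
teams.score | teams.yr | teams.code | cities.id | cities.qty | cities.yr
50 | 6 | Z1 | 1 | 7 | 6
6 | 90 | Z2 | 4 | 2 | 90
3 | 6 | Z3 | 1 | 7 | 6
After GROUP BY (2 rows):
teams.yr | max_qty
6 | 7
90 | 2
After ORDER BY (2 rows):
teams.yr | max_qty
6 | 7
90 | 2

== RESULT ==
teams.yr | max_qty
6 | 7
90 | 2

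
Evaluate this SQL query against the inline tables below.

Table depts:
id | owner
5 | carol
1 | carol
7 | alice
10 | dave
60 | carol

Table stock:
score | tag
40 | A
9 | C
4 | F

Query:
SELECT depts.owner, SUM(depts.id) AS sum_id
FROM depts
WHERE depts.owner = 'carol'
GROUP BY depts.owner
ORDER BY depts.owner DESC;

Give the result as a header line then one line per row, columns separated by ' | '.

== RESULT ==
depts.owner | sum_id
carol | 66

Derivation:
After WHERE (3 rows):
depts.id | depts.owner
5 | carol
1 | carol
60 | carol
After GROUP BY (1 rows):
depts.owner | sum_id
carol | 66
After ORDER BY (1 rows):
depts.owner | sum_id
carol | 66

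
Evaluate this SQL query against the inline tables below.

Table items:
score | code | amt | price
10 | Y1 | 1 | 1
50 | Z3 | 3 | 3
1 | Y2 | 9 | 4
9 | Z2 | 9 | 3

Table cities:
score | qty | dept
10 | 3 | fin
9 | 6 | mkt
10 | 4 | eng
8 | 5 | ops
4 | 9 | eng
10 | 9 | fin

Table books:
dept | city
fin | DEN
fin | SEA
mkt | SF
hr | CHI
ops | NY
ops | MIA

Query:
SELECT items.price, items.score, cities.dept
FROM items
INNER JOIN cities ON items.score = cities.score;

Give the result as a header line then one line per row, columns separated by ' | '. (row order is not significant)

== RESULT ==
items.price | items.score | cities.dept
1 | 10 | fin
1 | 10 | eng
1 | 10 | fin
3 | 9 | mkt

Derivation:
After JOIN cities (4 rows):
items.score | items.code | items.amt | items.price | cities.score | cities.qty | cities.dept
10 | Y1 | 1 | 1 | 10 | 3 | fin
10 | Y1 | 1 | 1 | 10 | 4 | eng
10 | Y1 | 1 | 1 | 10 | 9 | fin
9 | Z2 | 9 | 3 | 9 | 6 | mkt
After SELECT (4 rows):
items.price | items.score | cities.dept
1 | 10 | fin
1 | 10 | eng
1 | 10 | fin
3 | 9 | mkt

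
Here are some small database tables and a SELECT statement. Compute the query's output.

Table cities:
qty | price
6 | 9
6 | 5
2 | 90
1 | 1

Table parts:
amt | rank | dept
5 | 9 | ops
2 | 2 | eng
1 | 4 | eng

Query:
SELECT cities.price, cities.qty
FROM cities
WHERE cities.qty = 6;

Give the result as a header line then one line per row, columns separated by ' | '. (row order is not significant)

After WHERE (2 rows):
cities.qty | cities.price
6 | 9
6 | 5
After SELECT (2 rows):
cities.price | cities.qty
9 | 6
5 | 6

== RESULT ==
cities.price | cities.qty
9 | 6
5 | 6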